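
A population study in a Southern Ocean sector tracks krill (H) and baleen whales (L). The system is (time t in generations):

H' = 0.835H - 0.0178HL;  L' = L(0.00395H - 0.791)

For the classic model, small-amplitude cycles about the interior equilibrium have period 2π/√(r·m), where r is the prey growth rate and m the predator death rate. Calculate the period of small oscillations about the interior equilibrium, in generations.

Here r = 0.835 and m = 0.791, so r·m = 0.66.
ω = √0.66 = 0.813 per generation, hence T = 2π/ω ≈ 7.73 generations.

T ≈ 7.73 generations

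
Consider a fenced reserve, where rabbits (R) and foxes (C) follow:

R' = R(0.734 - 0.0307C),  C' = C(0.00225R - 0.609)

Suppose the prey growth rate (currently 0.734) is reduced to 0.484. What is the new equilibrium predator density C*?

C* ≈ 15.8

At the interior fixed point, setting dR/dt = 0 with R > 0 fixes C* = (prey growth rate)/(RC coefficient) — independent of the other coefficients.
With the change, C* = 0.484/0.0307 = 15.8; it falls from 23.9.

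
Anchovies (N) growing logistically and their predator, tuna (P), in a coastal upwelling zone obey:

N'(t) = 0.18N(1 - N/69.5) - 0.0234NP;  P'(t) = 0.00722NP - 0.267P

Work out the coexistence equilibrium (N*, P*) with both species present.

N* ≈ 37, P* ≈ 3.6

From dP/dt = 0 with P > 0: 0.00722N* = 0.267, so N* = 37.
Substitute into dN/dt = 0: 0.18(1 - 37/69.5) = 0.0234P*.
The bracket is 0.468, giving P* = 0.0842/0.0234 = 3.6.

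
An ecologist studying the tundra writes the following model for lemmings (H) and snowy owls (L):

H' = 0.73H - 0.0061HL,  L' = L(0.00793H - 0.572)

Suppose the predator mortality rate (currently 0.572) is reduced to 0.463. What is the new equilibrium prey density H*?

At the interior fixed point, setting dL/dt = 0 with L > 0 fixes H* = (predator death rate)/(HL coefficient) — independent of the other coefficients.
With the change, H* = 0.463/0.00793 = 58.4; it falls from 72.1.

H* ≈ 58.4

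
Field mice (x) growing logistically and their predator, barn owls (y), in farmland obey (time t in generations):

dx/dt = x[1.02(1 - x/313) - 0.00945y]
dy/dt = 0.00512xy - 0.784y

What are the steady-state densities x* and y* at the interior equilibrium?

From dy/dt = 0 with y > 0: 0.00512x* = 0.784, so x* = 153.
Substitute into dx/dt = 0: 1.02(1 - 153/313) = 0.00945y*.
The bracket is 0.511, giving y* = 0.521/0.00945 = 55.1.

x* ≈ 153, y* ≈ 55.1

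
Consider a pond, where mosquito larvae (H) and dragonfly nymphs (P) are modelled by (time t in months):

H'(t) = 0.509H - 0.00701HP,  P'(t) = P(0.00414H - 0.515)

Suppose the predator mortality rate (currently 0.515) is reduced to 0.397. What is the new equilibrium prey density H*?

At the interior fixed point, setting dP/dt = 0 with P > 0 fixes H* = (predator death rate)/(HP coefficient) — independent of the other coefficients.
With the change, H* = 0.397/0.00414 = 95.9; it falls from 124.

H* ≈ 95.9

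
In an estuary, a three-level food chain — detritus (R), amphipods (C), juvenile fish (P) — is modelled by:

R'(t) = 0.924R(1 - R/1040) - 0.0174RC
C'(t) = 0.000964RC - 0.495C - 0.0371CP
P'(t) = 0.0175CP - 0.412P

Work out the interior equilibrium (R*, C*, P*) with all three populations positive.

From dP/dt = 0: 0.0175C* = 0.412, so C* = 23.5.
From dR/dt = 0: 0.924(1 - R*/1040) = 0.0174·23.5, giving R* = 1040·(1 - 0.443) = 579.
From dC/dt = 0: 0.000964·579 - 0.495 = 0.0371P*, so P* = 0.0631/0.0371 = 1.7.

R* ≈ 579, C* ≈ 23.5, P* ≈ 1.7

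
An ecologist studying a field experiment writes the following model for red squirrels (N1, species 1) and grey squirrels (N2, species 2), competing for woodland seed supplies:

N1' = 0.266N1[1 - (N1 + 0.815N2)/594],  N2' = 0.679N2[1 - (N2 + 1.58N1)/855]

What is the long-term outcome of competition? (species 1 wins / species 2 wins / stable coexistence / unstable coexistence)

unstable coexistence (outcome depends on initial conditions)

Compare the nullcline intercepts: K1/α12 = 594/0.815 = 729 < K2 = 855; K2/α21 = 855/1.58 = 541 < K1 = 594.
Since both are reversed, neither can invade when rare; the interior point is a saddle.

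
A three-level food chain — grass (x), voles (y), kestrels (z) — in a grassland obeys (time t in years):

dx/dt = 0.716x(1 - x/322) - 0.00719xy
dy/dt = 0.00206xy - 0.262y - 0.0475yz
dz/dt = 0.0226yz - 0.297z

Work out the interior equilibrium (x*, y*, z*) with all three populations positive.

From dz/dt = 0: 0.0226y* = 0.297, so y* = 13.1.
From dx/dt = 0: 0.716(1 - x*/322) = 0.00719·13.1, giving x* = 322·(1 - 0.132) = 280.
From dy/dt = 0: 0.00206·280 - 0.262 = 0.0475z*, so z* = 0.314/0.0475 = 6.61.

x* ≈ 280, y* ≈ 13.1, z* ≈ 6.61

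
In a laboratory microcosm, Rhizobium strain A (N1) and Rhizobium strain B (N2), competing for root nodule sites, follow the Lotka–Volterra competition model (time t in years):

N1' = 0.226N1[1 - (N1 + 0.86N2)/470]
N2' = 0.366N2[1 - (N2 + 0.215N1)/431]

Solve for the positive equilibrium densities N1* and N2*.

Setting both brackets to zero gives the nullclines N1 + 0.86N2 = 470 and 0.215N1 + N2 = 431.
Substituting N2 = 431 - 0.215N1 into the first: N1(1 - 0.86·0.215) = 470 - 0.86·431.
So N1* = 99.3/0.815 = 122, and then N2* = 431 - 0.215·122 = 405.

N1* ≈ 122, N2* ≈ 405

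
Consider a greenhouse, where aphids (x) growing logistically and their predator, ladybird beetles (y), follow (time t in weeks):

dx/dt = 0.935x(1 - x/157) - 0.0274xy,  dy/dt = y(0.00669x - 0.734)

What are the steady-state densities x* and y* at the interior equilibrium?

From dy/dt = 0 with y > 0: 0.00669x* = 0.734, so x* = 110.
Substitute into dx/dt = 0: 0.935(1 - 110/157) = 0.0274y*.
The bracket is 0.301, giving y* = 0.282/0.0274 = 10.3.

x* ≈ 110, y* ≈ 10.3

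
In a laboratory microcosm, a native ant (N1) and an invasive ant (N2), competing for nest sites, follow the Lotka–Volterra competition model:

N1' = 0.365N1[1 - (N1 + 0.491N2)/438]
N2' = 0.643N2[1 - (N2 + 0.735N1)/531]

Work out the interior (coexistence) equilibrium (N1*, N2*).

N1* ≈ 277, N2* ≈ 327

Setting both brackets to zero gives the nullclines N1 + 0.491N2 = 438 and 0.735N1 + N2 = 531.
Substituting N2 = 531 - 0.735N1 into the first: N1(1 - 0.491·0.735) = 438 - 0.491·531.
So N1* = 177/0.639 = 277, and then N2* = 531 - 0.735·277 = 327.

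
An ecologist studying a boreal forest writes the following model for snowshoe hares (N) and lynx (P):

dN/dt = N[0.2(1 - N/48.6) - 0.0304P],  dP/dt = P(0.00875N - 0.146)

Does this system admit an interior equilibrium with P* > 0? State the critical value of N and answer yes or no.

The predator equation gives dP/dt > 0 only when N > 0.146/0.00875 = 16.7.
Without the predator, N → K = 48.6. Since 48.6 > 16.7, the predator can invade and persist.

Threshold N = 16.7; K > 16.7, so yes, the predator persists.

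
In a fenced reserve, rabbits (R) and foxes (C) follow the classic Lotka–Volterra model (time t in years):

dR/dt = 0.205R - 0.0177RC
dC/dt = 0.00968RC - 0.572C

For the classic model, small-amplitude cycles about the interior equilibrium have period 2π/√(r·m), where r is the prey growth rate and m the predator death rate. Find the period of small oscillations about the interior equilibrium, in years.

T ≈ 18.3 years

Here r = 0.205 and m = 0.572, so r·m = 0.117.
ω = √0.117 = 0.342 per year, hence T = 2π/ω ≈ 18.3 years.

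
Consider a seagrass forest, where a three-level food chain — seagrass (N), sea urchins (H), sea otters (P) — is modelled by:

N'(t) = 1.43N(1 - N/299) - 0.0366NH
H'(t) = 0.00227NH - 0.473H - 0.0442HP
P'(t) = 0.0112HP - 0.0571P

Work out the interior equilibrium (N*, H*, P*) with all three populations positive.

N* ≈ 260, H* ≈ 5.1, P* ≈ 2.65

From dP/dt = 0: 0.0112H* = 0.0571, so H* = 5.1.
From dN/dt = 0: 1.43(1 - N*/299) = 0.0366·5.1, giving N* = 299·(1 - 0.13) = 260.
From dH/dt = 0: 0.00227·260 - 0.473 = 0.0442P*, so P* = 0.117/0.0442 = 2.65.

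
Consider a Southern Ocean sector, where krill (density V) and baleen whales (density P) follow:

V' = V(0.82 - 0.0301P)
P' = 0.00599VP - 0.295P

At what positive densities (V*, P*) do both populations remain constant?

Set dP/dt = 0 with P > 0: 0.00599V - 0.295 = 0, so V* = 0.295/0.00599 = 49.2.
Set dV/dt = 0 with V > 0: 0.82 - 0.0301P = 0, so P* = 0.82/0.0301 = 27.2.

V* ≈ 49.2, P* ≈ 27.2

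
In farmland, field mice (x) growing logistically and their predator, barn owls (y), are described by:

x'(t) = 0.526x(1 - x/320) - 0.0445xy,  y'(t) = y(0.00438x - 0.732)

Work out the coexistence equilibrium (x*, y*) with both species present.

From dy/dt = 0 with y > 0: 0.00438x* = 0.732, so x* = 167.
Substitute into dx/dt = 0: 0.526(1 - 167/320) = 0.0445y*.
The bracket is 0.478, giving y* = 0.251/0.0445 = 5.65.

x* ≈ 167, y* ≈ 5.65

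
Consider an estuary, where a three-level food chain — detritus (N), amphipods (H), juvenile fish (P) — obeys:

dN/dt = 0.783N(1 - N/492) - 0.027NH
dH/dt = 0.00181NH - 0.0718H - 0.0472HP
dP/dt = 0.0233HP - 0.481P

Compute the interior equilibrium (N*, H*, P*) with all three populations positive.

N* ≈ 142, H* ≈ 20.6, P* ≈ 3.92

From dP/dt = 0: 0.0233H* = 0.481, so H* = 20.6.
From dN/dt = 0: 0.783(1 - N*/492) = 0.027·20.6, giving N* = 492·(1 - 0.712) = 142.
From dH/dt = 0: 0.00181·142 - 0.0718 = 0.0472P*, so P* = 0.185/0.0472 = 3.92.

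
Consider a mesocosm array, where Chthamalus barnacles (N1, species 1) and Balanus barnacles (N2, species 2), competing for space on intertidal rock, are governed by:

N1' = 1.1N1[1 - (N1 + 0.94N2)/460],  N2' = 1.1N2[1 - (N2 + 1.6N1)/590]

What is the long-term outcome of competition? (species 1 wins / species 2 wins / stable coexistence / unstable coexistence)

unstable coexistence (outcome depends on initial conditions)

Compare the nullcline intercepts: K1/α12 = 460/0.94 = 489 < K2 = 590; K2/α21 = 590/1.6 = 369 < K1 = 460.
Since both are reversed, neither can invade when rare; the interior point is a saddle.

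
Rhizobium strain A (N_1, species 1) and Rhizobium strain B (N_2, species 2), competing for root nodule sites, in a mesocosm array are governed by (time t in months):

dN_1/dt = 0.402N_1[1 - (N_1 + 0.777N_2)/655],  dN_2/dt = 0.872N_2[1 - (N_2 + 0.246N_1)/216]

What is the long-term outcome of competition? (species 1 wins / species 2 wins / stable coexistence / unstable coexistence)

stable coexistence

Compare the nullcline intercepts: K1/α12 = 655/0.777 = 843 > K2 = 216; K2/α21 = 216/0.246 = 878 > K1 = 655.
Since both inequalities hold, each species can invade when rare, so the interior equilibrium is stable.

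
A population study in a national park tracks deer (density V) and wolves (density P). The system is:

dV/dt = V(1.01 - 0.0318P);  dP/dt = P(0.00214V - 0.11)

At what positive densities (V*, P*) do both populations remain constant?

Set dP/dt = 0 with P > 0: 0.00214V - 0.11 = 0, so V* = 0.11/0.00214 = 51.4.
Set dV/dt = 0 with V > 0: 1.01 - 0.0318P = 0, so P* = 1.01/0.0318 = 31.8.

V* ≈ 51.4, P* ≈ 31.8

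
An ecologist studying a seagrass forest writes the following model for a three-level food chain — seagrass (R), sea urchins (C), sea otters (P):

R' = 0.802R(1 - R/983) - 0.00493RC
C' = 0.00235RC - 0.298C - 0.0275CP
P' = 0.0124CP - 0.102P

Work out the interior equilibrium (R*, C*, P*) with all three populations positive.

From dP/dt = 0: 0.0124C* = 0.102, so C* = 8.23.
From dR/dt = 0: 0.802(1 - R*/983) = 0.00493·8.23, giving R* = 983·(1 - 0.0506) = 933.
From dC/dt = 0: 0.00235·933 - 0.298 = 0.0275P*, so P* = 1.9/0.0275 = 68.9.

R* ≈ 933, C* ≈ 8.23, P* ≈ 68.9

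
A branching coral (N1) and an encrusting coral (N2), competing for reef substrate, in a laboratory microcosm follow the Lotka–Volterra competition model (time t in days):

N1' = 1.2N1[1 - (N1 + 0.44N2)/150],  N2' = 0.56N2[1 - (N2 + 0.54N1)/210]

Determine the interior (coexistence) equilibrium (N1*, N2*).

N1* ≈ 75.6, N2* ≈ 169

Setting both brackets to zero gives the nullclines N1 + 0.44N2 = 150 and 0.54N1 + N2 = 210.
Substituting N2 = 210 - 0.54N1 into the first: N1(1 - 0.44·0.54) = 150 - 0.44·210.
So N1* = 57.6/0.762 = 75.6, and then N2* = 210 - 0.54·75.6 = 169.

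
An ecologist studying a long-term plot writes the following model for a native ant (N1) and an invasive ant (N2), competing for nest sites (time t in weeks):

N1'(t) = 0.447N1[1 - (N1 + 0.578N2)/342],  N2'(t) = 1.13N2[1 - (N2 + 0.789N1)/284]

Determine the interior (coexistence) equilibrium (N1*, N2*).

Setting both brackets to zero gives the nullclines N1 + 0.578N2 = 342 and 0.789N1 + N2 = 284.
Substituting N2 = 284 - 0.789N1 into the first: N1(1 - 0.578·0.789) = 342 - 0.578·284.
So N1* = 178/0.544 = 327, and then N2* = 284 - 0.789·327 = 26.

N1* ≈ 327, N2* ≈ 26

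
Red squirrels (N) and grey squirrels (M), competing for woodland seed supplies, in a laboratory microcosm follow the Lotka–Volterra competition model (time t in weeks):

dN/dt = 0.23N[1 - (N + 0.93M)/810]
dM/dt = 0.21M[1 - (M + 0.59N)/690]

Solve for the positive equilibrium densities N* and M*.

Setting both brackets to zero gives the nullclines N + 0.93M = 810 and 0.59N + M = 690.
Substituting M = 690 - 0.59N into the first: N(1 - 0.93·0.59) = 810 - 0.93·690.
So N* = 168/0.451 = 373, and then M* = 690 - 0.59·373 = 470.

N* ≈ 373, M* ≈ 470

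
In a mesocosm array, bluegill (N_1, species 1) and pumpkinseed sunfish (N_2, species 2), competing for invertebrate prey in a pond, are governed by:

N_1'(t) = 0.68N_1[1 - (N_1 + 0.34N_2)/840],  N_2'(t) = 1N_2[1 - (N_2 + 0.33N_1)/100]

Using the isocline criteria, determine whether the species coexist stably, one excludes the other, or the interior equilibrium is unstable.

species 1 excludes species 2

Compare the nullcline intercepts: K1/α12 = 840/0.34 = 2470 > K2 = 100; K2/α21 = 100/0.33 = 303 < K1 = 840.
Since the inequalities point opposite ways, species 1 can invade but species 2 cannot.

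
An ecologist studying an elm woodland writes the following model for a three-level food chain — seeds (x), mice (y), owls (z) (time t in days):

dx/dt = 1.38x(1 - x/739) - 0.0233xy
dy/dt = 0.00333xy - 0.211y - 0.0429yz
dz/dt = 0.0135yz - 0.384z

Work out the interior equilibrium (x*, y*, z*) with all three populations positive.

From dz/dt = 0: 0.0135y* = 0.384, so y* = 28.4.
From dx/dt = 0: 1.38(1 - x*/739) = 0.0233·28.4, giving x* = 739·(1 - 0.48) = 384.
From dy/dt = 0: 0.00333·384 - 0.211 = 0.0429z*, so z* = 1.07/0.0429 = 24.9.

x* ≈ 384, y* ≈ 28.4, z* ≈ 24.9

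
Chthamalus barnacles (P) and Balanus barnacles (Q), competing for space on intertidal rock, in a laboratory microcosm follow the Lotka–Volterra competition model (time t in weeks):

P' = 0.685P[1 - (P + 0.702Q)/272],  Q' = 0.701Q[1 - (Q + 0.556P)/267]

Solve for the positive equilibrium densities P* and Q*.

P* ≈ 139, Q* ≈ 190

Setting both brackets to zero gives the nullclines P + 0.702Q = 272 and 0.556P + Q = 267.
Substituting Q = 267 - 0.556P into the first: P(1 - 0.702·0.556) = 272 - 0.702·267.
So P* = 84.6/0.61 = 139, and then Q* = 267 - 0.556·139 = 190.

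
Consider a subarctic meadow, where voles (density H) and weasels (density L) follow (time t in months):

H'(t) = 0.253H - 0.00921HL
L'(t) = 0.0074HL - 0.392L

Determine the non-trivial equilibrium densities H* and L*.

H* ≈ 53, L* ≈ 27.5

Set dL/dt = 0 with L > 0: 0.0074H - 0.392 = 0, so H* = 0.392/0.0074 = 53.
Set dH/dt = 0 with H > 0: 0.253 - 0.00921L = 0, so L* = 0.253/0.00921 = 27.5.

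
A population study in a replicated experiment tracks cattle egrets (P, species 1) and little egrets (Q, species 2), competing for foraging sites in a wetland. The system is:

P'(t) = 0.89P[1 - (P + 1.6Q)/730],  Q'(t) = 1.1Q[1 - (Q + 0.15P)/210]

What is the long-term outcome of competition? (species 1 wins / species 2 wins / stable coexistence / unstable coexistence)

Compare the nullcline intercepts: K1/α12 = 730/1.6 = 456 > K2 = 210; K2/α21 = 210/0.15 = 1400 > K1 = 730.
Since both inequalities hold, each species can invade when rare, so the interior equilibrium is stable.

stable coexistence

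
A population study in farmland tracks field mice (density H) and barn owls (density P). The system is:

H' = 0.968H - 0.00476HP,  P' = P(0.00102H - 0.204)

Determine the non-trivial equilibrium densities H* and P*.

H* ≈ 200, P* ≈ 203

Set dP/dt = 0 with P > 0: 0.00102H - 0.204 = 0, so H* = 0.204/0.00102 = 200.
Set dH/dt = 0 with H > 0: 0.968 - 0.00476P = 0, so P* = 0.968/0.00476 = 203.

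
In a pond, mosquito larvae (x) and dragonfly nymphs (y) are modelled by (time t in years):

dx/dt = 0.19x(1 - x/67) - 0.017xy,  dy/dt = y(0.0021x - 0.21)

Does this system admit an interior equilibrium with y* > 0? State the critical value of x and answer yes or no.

Threshold x = 100; K < 100, so no, the predator goes extinct.

The predator equation gives dy/dt > 0 only when x > 0.21/0.0021 = 100.
Without the predator, x → K = 67. Since 67 < 100, the predator cannot invade.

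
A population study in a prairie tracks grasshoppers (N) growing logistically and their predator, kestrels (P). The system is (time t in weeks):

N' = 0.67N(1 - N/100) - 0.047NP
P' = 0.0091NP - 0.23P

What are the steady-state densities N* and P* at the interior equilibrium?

N* ≈ 25.3, P* ≈ 10.7

From dP/dt = 0 with P > 0: 0.0091N* = 0.23, so N* = 25.3.
Substitute into dN/dt = 0: 0.67(1 - 25.3/100) = 0.047P*.
The bracket is 0.747, giving P* = 0.501/0.047 = 10.7.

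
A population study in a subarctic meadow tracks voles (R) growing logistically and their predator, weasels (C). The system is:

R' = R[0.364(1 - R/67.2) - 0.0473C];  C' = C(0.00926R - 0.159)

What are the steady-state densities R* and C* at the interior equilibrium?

From dC/dt = 0 with C > 0: 0.00926R* = 0.159, so R* = 17.2.
Substitute into dR/dt = 0: 0.364(1 - 17.2/67.2) = 0.0473C*.
The bracket is 0.744, giving C* = 0.271/0.0473 = 5.73.

R* ≈ 17.2, C* ≈ 5.73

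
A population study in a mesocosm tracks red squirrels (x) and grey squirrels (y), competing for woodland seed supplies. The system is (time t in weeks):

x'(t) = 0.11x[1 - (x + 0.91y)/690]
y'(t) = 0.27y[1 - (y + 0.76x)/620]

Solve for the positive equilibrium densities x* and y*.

Setting both brackets to zero gives the nullclines x + 0.91y = 690 and 0.76x + y = 620.
Substituting y = 620 - 0.76x into the first: x(1 - 0.91·0.76) = 690 - 0.91·620.
So x* = 126/0.308 = 408, and then y* = 620 - 0.76·408 = 310.

x* ≈ 408, y* ≈ 310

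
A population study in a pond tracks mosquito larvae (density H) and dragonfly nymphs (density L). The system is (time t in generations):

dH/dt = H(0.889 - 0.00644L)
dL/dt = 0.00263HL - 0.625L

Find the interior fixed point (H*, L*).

H* ≈ 238, L* ≈ 138

Set dL/dt = 0 with L > 0: 0.00263H - 0.625 = 0, so H* = 0.625/0.00263 = 238.
Set dH/dt = 0 with H > 0: 0.889 - 0.00644L = 0, so L* = 0.889/0.00644 = 138.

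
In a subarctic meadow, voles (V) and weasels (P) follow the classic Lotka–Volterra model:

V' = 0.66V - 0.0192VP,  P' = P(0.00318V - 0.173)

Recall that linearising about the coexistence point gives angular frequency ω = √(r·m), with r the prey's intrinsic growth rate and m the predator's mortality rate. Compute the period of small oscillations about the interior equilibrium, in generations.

Here r = 0.66 and m = 0.173, so r·m = 0.114.
ω = √0.114 = 0.338 per generation, hence T = 2π/ω ≈ 18.6 generations.

T ≈ 18.6 generations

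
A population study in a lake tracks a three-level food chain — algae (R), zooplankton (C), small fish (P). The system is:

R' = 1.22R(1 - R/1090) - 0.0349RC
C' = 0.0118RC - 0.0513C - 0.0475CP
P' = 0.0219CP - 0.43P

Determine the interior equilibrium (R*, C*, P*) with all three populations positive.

R* ≈ 478, C* ≈ 19.6, P* ≈ 118

From dP/dt = 0: 0.0219C* = 0.43, so C* = 19.6.
From dR/dt = 0: 1.22(1 - R*/1090) = 0.0349·19.6, giving R* = 1090·(1 - 0.562) = 478.
From dC/dt = 0: 0.0118·478 - 0.0513 = 0.0475P*, so P* = 5.59/0.0475 = 118.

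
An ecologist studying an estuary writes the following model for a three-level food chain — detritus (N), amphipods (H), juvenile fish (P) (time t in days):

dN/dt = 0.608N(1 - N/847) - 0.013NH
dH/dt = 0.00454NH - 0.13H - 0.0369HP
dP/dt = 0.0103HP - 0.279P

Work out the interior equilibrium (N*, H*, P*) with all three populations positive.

From dP/dt = 0: 0.0103H* = 0.279, so H* = 27.1.
From dN/dt = 0: 0.608(1 - N*/847) = 0.013·27.1, giving N* = 847·(1 - 0.579) = 356.
From dH/dt = 0: 0.00454·356 - 0.13 = 0.0369P*, so P* = 1.49/0.0369 = 40.3.

N* ≈ 356, H* ≈ 27.1, P* ≈ 40.3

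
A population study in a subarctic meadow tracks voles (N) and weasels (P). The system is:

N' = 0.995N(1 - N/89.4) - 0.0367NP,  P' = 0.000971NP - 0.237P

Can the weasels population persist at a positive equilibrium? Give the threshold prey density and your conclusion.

Threshold N = 244; K < 244, so no, the predator goes extinct.

The predator equation gives dP/dt > 0 only when N > 0.237/0.000971 = 244.
Without the predator, N → K = 89.4. Since 89.4 < 244, the predator cannot invade.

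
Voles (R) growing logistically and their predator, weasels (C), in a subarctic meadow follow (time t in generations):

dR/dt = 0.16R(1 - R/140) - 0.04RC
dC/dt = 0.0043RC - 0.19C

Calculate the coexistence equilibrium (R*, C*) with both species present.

R* ≈ 44.2, C* ≈ 2.74

From dC/dt = 0 with C > 0: 0.0043R* = 0.19, so R* = 44.2.
Substitute into dR/dt = 0: 0.16(1 - 44.2/140) = 0.04C*.
The bracket is 0.684, giving C* = 0.11/0.04 = 2.74.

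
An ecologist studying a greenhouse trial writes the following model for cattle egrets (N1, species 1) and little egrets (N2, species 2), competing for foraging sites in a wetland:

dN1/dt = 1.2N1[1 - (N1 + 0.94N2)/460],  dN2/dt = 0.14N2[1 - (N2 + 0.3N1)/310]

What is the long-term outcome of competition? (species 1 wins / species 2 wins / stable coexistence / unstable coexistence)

Compare the nullcline intercepts: K1/α12 = 460/0.94 = 489 > K2 = 310; K2/α21 = 310/0.3 = 1030 > K1 = 460.
Since both inequalities hold, each species can invade when rare, so the interior equilibrium is stable.

stable coexistence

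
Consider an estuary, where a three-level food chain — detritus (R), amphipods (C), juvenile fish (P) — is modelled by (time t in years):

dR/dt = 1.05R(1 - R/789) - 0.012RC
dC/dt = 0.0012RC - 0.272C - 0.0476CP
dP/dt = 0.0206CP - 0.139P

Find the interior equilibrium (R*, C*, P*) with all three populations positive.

R* ≈ 728, C* ≈ 6.75, P* ≈ 12.6

From dP/dt = 0: 0.0206C* = 0.139, so C* = 6.75.
From dR/dt = 0: 1.05(1 - R*/789) = 0.012·6.75, giving R* = 789·(1 - 0.0771) = 728.
From dC/dt = 0: 0.0012·728 - 0.272 = 0.0476P*, so P* = 0.602/0.0476 = 12.6.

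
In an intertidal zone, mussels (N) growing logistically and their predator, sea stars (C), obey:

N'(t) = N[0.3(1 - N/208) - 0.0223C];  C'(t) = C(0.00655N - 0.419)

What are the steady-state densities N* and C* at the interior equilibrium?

N* ≈ 64, C* ≈ 9.32

From dC/dt = 0 with C > 0: 0.00655N* = 0.419, so N* = 64.
Substitute into dN/dt = 0: 0.3(1 - 64/208) = 0.0223C*.
The bracket is 0.692, giving C* = 0.208/0.0223 = 9.32.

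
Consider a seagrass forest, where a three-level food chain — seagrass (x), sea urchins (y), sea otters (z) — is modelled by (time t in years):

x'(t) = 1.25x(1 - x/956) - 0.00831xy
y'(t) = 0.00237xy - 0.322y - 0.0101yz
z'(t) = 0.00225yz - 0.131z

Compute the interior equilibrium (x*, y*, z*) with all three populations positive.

From dz/dt = 0: 0.00225y* = 0.131, so y* = 58.2.
From dx/dt = 0: 1.25(1 - x*/956) = 0.00831·58.2, giving x* = 956·(1 - 0.387) = 586.
From dy/dt = 0: 0.00237·586 - 0.322 = 0.0101z*, so z* = 1.07/0.0101 = 106.

x* ≈ 586, y* ≈ 58.2, z* ≈ 106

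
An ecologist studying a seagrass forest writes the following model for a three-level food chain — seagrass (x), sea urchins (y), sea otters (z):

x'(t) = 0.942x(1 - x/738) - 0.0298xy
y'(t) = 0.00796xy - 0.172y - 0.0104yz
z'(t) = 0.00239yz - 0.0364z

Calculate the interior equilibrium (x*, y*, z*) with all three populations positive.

From dz/dt = 0: 0.00239y* = 0.0364, so y* = 15.2.
From dx/dt = 0: 0.942(1 - x*/738) = 0.0298·15.2, giving x* = 738·(1 - 0.482) = 382.
From dy/dt = 0: 0.00796·382 - 0.172 = 0.0104z*, so z* = 2.87/0.0104 = 276.

x* ≈ 382, y* ≈ 15.2, z* ≈ 276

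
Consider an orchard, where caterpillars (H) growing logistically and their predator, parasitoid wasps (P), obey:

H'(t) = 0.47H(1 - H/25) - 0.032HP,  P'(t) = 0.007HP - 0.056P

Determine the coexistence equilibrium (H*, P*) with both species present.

H* ≈ 8, P* ≈ 9.99

From dP/dt = 0 with P > 0: 0.007H* = 0.056, so H* = 8.
Substitute into dH/dt = 0: 0.47(1 - 8/25) = 0.032P*.
The bracket is 0.68, giving P* = 0.32/0.032 = 9.99.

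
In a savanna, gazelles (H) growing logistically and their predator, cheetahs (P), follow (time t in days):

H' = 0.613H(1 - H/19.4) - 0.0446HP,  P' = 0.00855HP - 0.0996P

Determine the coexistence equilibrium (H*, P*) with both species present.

From dP/dt = 0 with P > 0: 0.00855H* = 0.0996, so H* = 11.6.
Substitute into dH/dt = 0: 0.613(1 - 11.6/19.4) = 0.0446P*.
The bracket is 0.4, giving P* = 0.245/0.0446 = 5.49.

H* ≈ 11.6, P* ≈ 5.49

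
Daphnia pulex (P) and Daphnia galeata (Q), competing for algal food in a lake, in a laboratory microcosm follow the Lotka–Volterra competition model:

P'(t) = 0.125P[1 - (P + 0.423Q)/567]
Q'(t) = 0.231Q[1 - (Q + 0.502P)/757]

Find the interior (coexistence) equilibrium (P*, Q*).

Setting both brackets to zero gives the nullclines P + 0.423Q = 567 and 0.502P + Q = 757.
Substituting Q = 757 - 0.502P into the first: P(1 - 0.423·0.502) = 567 - 0.423·757.
So P* = 247/0.788 = 313, and then Q* = 757 - 0.502·313 = 600.

P* ≈ 313, Q* ≈ 600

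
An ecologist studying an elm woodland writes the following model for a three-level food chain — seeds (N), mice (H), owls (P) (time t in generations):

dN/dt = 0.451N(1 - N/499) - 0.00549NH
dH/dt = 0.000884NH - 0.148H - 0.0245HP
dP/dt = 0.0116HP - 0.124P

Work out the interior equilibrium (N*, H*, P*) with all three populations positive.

From dP/dt = 0: 0.0116H* = 0.124, so H* = 10.7.
From dN/dt = 0: 0.451(1 - N*/499) = 0.00549·10.7, giving N* = 499·(1 - 0.13) = 434.
From dH/dt = 0: 0.000884·434 - 0.148 = 0.0245P*, so P* = 0.236/0.0245 = 9.62.

N* ≈ 434, H* ≈ 10.7, P* ≈ 9.62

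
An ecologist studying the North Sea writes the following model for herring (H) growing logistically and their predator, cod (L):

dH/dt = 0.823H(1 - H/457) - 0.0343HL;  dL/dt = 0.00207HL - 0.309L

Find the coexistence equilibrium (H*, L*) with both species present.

From dL/dt = 0 with L > 0: 0.00207H* = 0.309, so H* = 149.
Substitute into dH/dt = 0: 0.823(1 - 149/457) = 0.0343L*.
The bracket is 0.673, giving L* = 0.554/0.0343 = 16.2.

H* ≈ 149, L* ≈ 16.2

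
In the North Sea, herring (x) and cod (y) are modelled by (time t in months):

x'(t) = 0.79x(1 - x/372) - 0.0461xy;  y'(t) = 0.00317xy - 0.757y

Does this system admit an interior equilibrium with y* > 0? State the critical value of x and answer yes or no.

Threshold x = 239; K > 239, so yes, the predator persists.

The predator equation gives dy/dt > 0 only when x > 0.757/0.00317 = 239.
Without the predator, x → K = 372. Since 372 > 239, the predator can invade and persist.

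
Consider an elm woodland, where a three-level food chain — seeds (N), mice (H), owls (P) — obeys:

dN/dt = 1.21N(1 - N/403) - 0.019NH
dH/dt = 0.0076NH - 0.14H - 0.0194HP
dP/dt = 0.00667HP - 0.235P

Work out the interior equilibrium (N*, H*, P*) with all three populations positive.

N* ≈ 180, H* ≈ 35.2, P* ≈ 63.3

From dP/dt = 0: 0.00667H* = 0.235, so H* = 35.2.
From dN/dt = 0: 1.21(1 - N*/403) = 0.019·35.2, giving N* = 403·(1 - 0.553) = 180.
From dH/dt = 0: 0.0076·180 - 0.14 = 0.0194P*, so P* = 1.23/0.0194 = 63.3.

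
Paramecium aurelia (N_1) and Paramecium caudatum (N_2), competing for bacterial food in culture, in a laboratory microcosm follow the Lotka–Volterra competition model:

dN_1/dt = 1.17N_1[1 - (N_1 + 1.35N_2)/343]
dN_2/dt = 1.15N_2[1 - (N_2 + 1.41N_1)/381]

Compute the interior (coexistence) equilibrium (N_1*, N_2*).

Setting both brackets to zero gives the nullclines N_1 + 1.35N_2 = 343 and 1.41N_1 + N_2 = 381.
Substituting N_2 = 381 - 1.41N_1 into the first: N_1(1 - 1.35·1.41) = 343 - 1.35·381.
So N_1* = -171/-0.903 = 190, and then N_2* = 381 - 1.41·190 = 114.

N_1* ≈ 190, N_2* ≈ 114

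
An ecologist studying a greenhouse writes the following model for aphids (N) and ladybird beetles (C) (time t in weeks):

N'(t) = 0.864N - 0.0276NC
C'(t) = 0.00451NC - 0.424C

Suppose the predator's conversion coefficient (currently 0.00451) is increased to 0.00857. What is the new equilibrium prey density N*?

N* ≈ 49.5

At the interior fixed point, setting dC/dt = 0 with C > 0 fixes N* = (predator death rate)/(NC coefficient) — independent of the other coefficients.
With the change, N* = 0.424/0.00857 = 49.5; it falls from 94.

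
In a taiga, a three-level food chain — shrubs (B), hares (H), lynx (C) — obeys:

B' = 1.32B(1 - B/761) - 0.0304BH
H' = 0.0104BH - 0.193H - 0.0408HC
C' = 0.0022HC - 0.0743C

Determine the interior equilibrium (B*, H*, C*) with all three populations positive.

From dC/dt = 0: 0.0022H* = 0.0743, so H* = 33.8.
From dB/dt = 0: 1.32(1 - B*/761) = 0.0304·33.8, giving B* = 761·(1 - 0.778) = 169.
From dH/dt = 0: 0.0104·169 - 0.193 = 0.0408C*, so C* = 1.57/0.0408 = 38.4.

B* ≈ 169, H* ≈ 33.8, C* ≈ 38.4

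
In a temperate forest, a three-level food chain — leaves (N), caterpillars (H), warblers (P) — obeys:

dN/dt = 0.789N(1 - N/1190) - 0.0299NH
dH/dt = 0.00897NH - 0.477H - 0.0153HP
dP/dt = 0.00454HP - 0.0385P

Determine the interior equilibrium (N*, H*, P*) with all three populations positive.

From dP/dt = 0: 0.00454H* = 0.0385, so H* = 8.48.
From dN/dt = 0: 0.789(1 - N*/1190) = 0.0299·8.48, giving N* = 1190·(1 - 0.321) = 808.
From dH/dt = 0: 0.00897·808 - 0.477 = 0.0153P*, so P* = 6.77/0.0153 = 442.

N* ≈ 808, H* ≈ 8.48, P* ≈ 442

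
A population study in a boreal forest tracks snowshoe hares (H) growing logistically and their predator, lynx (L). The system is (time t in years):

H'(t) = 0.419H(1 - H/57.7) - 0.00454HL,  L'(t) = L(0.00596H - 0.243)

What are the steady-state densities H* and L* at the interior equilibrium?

From dL/dt = 0 with L > 0: 0.00596H* = 0.243, so H* = 40.8.
Substitute into dH/dt = 0: 0.419(1 - 40.8/57.7) = 0.00454L*.
The bracket is 0.293, giving L* = 0.123/0.00454 = 27.1.

H* ≈ 40.8, L* ≈ 27.1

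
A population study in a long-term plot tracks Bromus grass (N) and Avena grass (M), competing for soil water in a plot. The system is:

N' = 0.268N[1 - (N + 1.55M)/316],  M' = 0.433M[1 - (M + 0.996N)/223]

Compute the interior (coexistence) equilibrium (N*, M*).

Setting both brackets to zero gives the nullclines N + 1.55M = 316 and 0.996N + M = 223.
Substituting M = 223 - 0.996N into the first: N(1 - 1.55·0.996) = 316 - 1.55·223.
So N* = -29.7/-0.544 = 54.5, and then M* = 223 - 0.996·54.5 = 169.

N* ≈ 54.5, M* ≈ 169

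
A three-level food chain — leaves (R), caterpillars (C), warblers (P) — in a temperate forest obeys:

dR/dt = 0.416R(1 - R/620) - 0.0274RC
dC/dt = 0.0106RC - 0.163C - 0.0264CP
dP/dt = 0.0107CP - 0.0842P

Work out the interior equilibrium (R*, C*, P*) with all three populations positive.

From dP/dt = 0: 0.0107C* = 0.0842, so C* = 7.87.
From dR/dt = 0: 0.416(1 - R*/620) = 0.0274·7.87, giving R* = 620·(1 - 0.518) = 299.
From dC/dt = 0: 0.0106·299 - 0.163 = 0.0264P*, so P* = 3/0.0264 = 114.

R* ≈ 299, C* ≈ 7.87, P* ≈ 114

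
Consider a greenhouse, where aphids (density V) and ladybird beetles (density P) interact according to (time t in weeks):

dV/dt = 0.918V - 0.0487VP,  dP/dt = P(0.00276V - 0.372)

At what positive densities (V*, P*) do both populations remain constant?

Set dP/dt = 0 with P > 0: 0.00276V - 0.372 = 0, so V* = 0.372/0.00276 = 135.
Set dV/dt = 0 with V > 0: 0.918 - 0.0487P = 0, so P* = 0.918/0.0487 = 18.9.

V* ≈ 135, P* ≈ 18.9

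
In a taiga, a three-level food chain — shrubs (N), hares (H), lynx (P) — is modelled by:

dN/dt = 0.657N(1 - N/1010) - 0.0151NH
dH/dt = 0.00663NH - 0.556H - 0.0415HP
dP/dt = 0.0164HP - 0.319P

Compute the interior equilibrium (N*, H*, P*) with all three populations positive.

From dP/dt = 0: 0.0164H* = 0.319, so H* = 19.5.
From dN/dt = 0: 0.657(1 - N*/1010) = 0.0151·19.5, giving N* = 1010·(1 - 0.447) = 558.
From dH/dt = 0: 0.00663·558 - 0.556 = 0.0415P*, so P* = 3.15/0.0415 = 75.8.

N* ≈ 558, H* ≈ 19.5, P* ≈ 75.8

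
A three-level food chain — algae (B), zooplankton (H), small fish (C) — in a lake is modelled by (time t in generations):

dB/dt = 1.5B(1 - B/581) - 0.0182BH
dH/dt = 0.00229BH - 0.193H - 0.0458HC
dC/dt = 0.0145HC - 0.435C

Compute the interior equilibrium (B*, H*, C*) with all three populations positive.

From dC/dt = 0: 0.0145H* = 0.435, so H* = 30.
From dB/dt = 0: 1.5(1 - B*/581) = 0.0182·30, giving B* = 581·(1 - 0.364) = 370.
From dH/dt = 0: 0.00229·370 - 0.193 = 0.0458C*, so C* = 0.653/0.0458 = 14.3.

B* ≈ 370, H* ≈ 30, C* ≈ 14.3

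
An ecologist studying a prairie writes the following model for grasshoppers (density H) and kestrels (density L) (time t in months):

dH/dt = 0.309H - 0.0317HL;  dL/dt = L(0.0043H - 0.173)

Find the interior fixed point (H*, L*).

Set dL/dt = 0 with L > 0: 0.0043H - 0.173 = 0, so H* = 0.173/0.0043 = 40.2.
Set dH/dt = 0 with H > 0: 0.309 - 0.0317L = 0, so L* = 0.309/0.0317 = 9.75.

H* ≈ 40.2, L* ≈ 9.75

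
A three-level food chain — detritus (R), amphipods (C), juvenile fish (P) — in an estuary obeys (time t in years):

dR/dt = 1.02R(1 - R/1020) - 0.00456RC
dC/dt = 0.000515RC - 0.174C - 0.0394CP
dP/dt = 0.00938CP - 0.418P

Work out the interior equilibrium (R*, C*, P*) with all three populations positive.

From dP/dt = 0: 0.00938C* = 0.418, so C* = 44.6.
From dR/dt = 0: 1.02(1 - R*/1020) = 0.00456·44.6, giving R* = 1020·(1 - 0.199) = 817.
From dC/dt = 0: 0.000515·817 - 0.174 = 0.0394P*, so P* = 0.247/0.0394 = 6.26.

R* ≈ 817, C* ≈ 44.6, P* ≈ 6.26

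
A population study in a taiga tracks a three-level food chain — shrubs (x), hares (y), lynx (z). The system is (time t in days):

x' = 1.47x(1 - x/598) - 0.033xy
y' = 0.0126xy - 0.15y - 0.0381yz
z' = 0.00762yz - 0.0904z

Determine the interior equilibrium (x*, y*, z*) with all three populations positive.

x* ≈ 439, y* ≈ 11.9, z* ≈ 141

From dz/dt = 0: 0.00762y* = 0.0904, so y* = 11.9.
From dx/dt = 0: 1.47(1 - x*/598) = 0.033·11.9, giving x* = 598·(1 - 0.266) = 439.
From dy/dt = 0: 0.0126·439 - 0.15 = 0.0381z*, so z* = 5.38/0.0381 = 141.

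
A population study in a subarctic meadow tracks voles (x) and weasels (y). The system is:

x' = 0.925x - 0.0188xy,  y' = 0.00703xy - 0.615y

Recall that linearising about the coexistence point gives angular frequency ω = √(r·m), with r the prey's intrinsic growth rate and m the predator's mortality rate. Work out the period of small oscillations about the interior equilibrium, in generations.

T ≈ 8.33 generations

Here r = 0.925 and m = 0.615, so r·m = 0.569.
ω = √0.569 = 0.754 per generation, hence T = 2π/ω ≈ 8.33 generations.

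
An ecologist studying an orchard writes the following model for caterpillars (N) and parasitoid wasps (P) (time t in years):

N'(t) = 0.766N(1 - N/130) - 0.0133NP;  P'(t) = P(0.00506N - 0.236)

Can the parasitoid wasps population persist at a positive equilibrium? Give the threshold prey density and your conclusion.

Threshold N = 46.6; K > 46.6, so yes, the predator persists.

The predator equation gives dP/dt > 0 only when N > 0.236/0.00506 = 46.6.
Without the predator, N → K = 130. Since 130 > 46.6, the predator can invade and persist.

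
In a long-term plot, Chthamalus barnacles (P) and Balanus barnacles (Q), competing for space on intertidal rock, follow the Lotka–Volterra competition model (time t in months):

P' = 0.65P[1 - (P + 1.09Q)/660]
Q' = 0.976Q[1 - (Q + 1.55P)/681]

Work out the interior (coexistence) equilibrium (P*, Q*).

Setting both brackets to zero gives the nullclines P + 1.09Q = 660 and 1.55P + Q = 681.
Substituting Q = 681 - 1.55P into the first: P(1 - 1.09·1.55) = 660 - 1.09·681.
So P* = -82.3/-0.69 = 119, and then Q* = 681 - 1.55·119 = 496.

P* ≈ 119, Q* ≈ 496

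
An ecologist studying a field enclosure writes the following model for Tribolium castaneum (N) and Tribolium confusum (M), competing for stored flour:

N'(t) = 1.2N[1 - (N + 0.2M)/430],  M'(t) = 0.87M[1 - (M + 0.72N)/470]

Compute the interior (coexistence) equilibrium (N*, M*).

Setting both brackets to zero gives the nullclines N + 0.2M = 430 and 0.72N + M = 470.
Substituting M = 470 - 0.72N into the first: N(1 - 0.2·0.72) = 430 - 0.2·470.
So N* = 336/0.856 = 393, and then M* = 470 - 0.72·393 = 187.

N* ≈ 393, M* ≈ 187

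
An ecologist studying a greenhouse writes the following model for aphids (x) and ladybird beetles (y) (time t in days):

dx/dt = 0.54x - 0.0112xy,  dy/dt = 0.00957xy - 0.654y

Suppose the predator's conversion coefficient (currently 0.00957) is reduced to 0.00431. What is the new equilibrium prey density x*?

x* ≈ 152

At the interior fixed point, setting dy/dt = 0 with y > 0 fixes x* = (predator death rate)/(xy coefficient) — independent of the other coefficients.
With the change, x* = 0.654/0.00431 = 152; it rises from 68.3.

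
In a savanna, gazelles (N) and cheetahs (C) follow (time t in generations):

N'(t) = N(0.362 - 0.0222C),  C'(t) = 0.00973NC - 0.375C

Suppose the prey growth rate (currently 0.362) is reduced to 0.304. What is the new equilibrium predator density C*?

At the interior fixed point, setting dN/dt = 0 with N > 0 fixes C* = (prey growth rate)/(NC coefficient) — independent of the other coefficients.
With the change, C* = 0.304/0.0222 = 13.7; it falls from 16.3.

C* ≈ 13.7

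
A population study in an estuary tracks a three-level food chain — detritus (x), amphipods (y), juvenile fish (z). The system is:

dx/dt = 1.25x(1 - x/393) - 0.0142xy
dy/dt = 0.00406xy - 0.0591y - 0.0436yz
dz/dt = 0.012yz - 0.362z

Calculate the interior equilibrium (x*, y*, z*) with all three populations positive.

From dz/dt = 0: 0.012y* = 0.362, so y* = 30.2.
From dx/dt = 0: 1.25(1 - x*/393) = 0.0142·30.2, giving x* = 393·(1 - 0.343) = 258.
From dy/dt = 0: 0.00406·258 - 0.0591 = 0.0436z*, so z* = 0.99/0.0436 = 22.7.

x* ≈ 258, y* ≈ 30.2, z* ≈ 22.7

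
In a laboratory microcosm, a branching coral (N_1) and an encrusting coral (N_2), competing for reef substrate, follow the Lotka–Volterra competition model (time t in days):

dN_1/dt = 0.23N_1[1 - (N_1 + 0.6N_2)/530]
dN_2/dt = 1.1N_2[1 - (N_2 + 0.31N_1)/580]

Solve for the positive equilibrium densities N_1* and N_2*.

Setting both brackets to zero gives the nullclines N_1 + 0.6N_2 = 530 and 0.31N_1 + N_2 = 580.
Substituting N_2 = 580 - 0.31N_1 into the first: N_1(1 - 0.6·0.31) = 530 - 0.6·580.
So N_1* = 182/0.814 = 224, and then N_2* = 580 - 0.31·224 = 511.

N_1* ≈ 224, N_2* ≈ 511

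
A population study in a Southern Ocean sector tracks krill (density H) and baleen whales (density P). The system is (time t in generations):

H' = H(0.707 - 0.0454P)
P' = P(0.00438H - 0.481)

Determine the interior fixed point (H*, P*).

H* ≈ 110, P* ≈ 15.6

Set dP/dt = 0 with P > 0: 0.00438H - 0.481 = 0, so H* = 0.481/0.00438 = 110.
Set dH/dt = 0 with H > 0: 0.707 - 0.0454P = 0, so P* = 0.707/0.0454 = 15.6.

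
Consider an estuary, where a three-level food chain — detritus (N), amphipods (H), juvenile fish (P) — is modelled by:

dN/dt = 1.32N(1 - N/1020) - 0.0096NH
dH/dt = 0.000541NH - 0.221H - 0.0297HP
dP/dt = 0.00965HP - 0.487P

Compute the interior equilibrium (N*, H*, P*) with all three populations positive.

N* ≈ 646, H* ≈ 50.5, P* ≈ 4.32

From dP/dt = 0: 0.00965H* = 0.487, so H* = 50.5.
From dN/dt = 0: 1.32(1 - N*/1020) = 0.0096·50.5, giving N* = 1020·(1 - 0.367) = 646.
From dH/dt = 0: 0.000541·646 - 0.221 = 0.0297P*, so P* = 0.128/0.0297 = 4.32.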